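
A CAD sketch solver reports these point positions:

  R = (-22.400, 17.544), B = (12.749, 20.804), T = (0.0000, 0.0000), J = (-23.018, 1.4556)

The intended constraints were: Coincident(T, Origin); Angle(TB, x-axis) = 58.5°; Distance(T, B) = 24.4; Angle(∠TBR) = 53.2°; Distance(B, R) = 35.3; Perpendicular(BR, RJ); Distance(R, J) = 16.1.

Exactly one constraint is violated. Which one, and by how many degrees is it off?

Perpendicular(BR, RJ) — off by 7.50°.

T = (0.00, 0.00) ✓; TB at 58.50° ✓; |TB| = 24.40 ✓; ∠TBR = 53.20° ✓; |BR| = 35.30 ✓; ∠(BR, RJ) = 82.50° ✗; |RJ| = 16.10 ✓.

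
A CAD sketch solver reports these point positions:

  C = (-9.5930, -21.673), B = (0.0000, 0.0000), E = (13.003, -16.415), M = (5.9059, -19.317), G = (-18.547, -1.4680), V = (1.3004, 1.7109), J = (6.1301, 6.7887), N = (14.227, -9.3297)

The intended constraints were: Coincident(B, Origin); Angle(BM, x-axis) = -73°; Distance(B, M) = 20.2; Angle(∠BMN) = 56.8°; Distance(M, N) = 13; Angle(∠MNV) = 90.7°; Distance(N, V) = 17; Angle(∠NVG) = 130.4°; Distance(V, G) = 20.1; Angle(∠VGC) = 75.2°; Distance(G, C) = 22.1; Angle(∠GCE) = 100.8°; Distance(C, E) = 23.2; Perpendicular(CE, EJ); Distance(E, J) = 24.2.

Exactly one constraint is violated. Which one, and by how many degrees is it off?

Perpendicular(CE, EJ) — off by 3.40°.

B = (0.00, 0.00) ✓; BM at -73.00° ✓; |BM| = 20.20 ✓; ∠BMN = 56.80° ✓; |MN| = 13.00 ✓; ∠MNV = 90.70° ✓; |NV| = 17.00 ✓; ∠NVG = 130.4° ✓; |VG| = 20.10 ✓; ∠VGC = 75.20° ✓; |GC| = 22.10 ✓; ∠GCE = 100.8° ✓; |CE| = 23.20 ✓; ∠(CE, EJ) = 93.40° ✗; |EJ| = 24.20 ✓.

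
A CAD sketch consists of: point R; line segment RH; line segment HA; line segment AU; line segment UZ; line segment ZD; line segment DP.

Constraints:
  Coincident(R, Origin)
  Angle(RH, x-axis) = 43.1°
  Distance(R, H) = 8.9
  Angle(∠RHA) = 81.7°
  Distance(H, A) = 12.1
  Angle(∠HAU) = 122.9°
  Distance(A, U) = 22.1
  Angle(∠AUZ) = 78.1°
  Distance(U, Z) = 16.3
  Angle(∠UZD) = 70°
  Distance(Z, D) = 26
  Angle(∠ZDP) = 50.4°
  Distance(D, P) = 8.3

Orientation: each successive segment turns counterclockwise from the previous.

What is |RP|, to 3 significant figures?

14.6

R is at the origin; RH runs at 43.1° with length 8.9, so H = (6.50, 6.08). ∠RHA = 81.7° gives HA at 141° from the x-axis; with |HA| = 12.1, A = (-2.96, 13.6). ∠HAU = 122.9° gives AU at -162° from the x-axis; with |AU| = 22.1, U = (-23.9, 6.62). ∠AUZ = 78.1° gives UZ at -59.6° from the x-axis; with |UZ| = 16.3, Z = (-15.7, -7.44). ∠UZD = 70.0° gives ZD at 50.4° from the x-axis; with |ZD| = 26.0, D = (0.905, 12.6). ∠ZDP = 50.4° gives DP at -180° from the x-axis; with |DP| = 8.3, P = (-7.39, 12.6). Then |RP| = |P − R| = 14.6.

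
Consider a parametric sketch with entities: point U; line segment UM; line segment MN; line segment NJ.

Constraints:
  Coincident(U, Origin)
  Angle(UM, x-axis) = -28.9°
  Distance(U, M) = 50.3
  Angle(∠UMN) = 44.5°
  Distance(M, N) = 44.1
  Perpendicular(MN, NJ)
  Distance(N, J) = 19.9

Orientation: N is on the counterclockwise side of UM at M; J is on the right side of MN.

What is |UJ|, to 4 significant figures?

55.77

U is at the origin; UM runs at -28.9° with length 50.3, so M = 50.3·(cos -28.9°, sin -28.9°) = (44.04, -24.31). ∠UMN = 44.5°, so MN runs at -28.9° + (180° − 44.5°) = 106.6° from the x-axis; with |MN| = 44.1, N = M + 44.1·(cos 106.6°, sin 106.6°) = (31.44, 17.95). The perpendicularity gives NJ at right angles to MN; with |NJ| = 19.9 on the right of MN, J = N + 19.9·(0.9583, 0.2857) = (50.51, 23.64). Then |UJ| = |J − U| = 55.77.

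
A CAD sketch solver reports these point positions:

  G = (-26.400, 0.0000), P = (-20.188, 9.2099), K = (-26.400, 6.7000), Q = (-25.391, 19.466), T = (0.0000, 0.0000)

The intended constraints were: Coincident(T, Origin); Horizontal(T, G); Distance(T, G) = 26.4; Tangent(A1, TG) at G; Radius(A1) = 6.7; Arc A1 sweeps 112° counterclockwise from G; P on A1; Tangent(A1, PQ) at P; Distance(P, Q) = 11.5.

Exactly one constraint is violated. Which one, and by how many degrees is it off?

Tangent(A1, PQ) at P — off by 4.90°.

T = (0.00, 0.00) ✓; T.y = 0.00, G.y = 0.00 ✓; |TG| = 26.40 ✓; ∠(KG, GT) = 90.00° ✓; |KG| = 6.700 ✓; bearing(K→P) − bearing(K→G) = 112.0° ✓; |KP| = 6.700 ✓; ∠(KP, PQ) = 85.10° ✗; |PQ| = 11.50 ✓.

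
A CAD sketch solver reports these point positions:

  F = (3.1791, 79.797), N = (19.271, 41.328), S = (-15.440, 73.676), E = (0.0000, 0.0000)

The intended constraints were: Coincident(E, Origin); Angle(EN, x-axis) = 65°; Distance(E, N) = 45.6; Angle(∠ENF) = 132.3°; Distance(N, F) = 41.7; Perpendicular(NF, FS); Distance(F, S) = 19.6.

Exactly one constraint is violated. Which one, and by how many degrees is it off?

Perpendicular(NF, FS) — off by 4.50°.

E = (0.00, 0.00) ✓; EN at 65.00° ✓; |EN| = 45.60 ✓; ∠ENF = 132.3° ✓; |NF| = 41.70 ✓; ∠(NF, FS) = 85.50° ✗; |FS| = 19.60 ✓.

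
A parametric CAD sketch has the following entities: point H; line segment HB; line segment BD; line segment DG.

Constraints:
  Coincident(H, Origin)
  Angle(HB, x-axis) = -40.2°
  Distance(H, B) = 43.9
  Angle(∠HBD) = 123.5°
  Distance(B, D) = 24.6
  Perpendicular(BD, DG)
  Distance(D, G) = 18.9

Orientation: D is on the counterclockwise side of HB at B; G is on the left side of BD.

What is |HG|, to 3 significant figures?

51.9

H is at the origin; HB runs at -40.2° with length 43.9, so B = 43.9·(cos -40.2°, sin -40.2°) = (33.5, -28.3). ∠HBD = 123.5°, so BD runs at -40.2° + (180° − 123.5°) = 16.3° from the x-axis; with |BD| = 24.6, D = B + 24.6·(cos 16.3°, sin 16.3°) = (57.1, -21.4). BD ⟂ DG; with |DG| = 18.9 on the left of BD, G = D + 18.9·(-0.281, 0.960) = (51.8, -3.29). Then |HG| = |G − H| = 51.9.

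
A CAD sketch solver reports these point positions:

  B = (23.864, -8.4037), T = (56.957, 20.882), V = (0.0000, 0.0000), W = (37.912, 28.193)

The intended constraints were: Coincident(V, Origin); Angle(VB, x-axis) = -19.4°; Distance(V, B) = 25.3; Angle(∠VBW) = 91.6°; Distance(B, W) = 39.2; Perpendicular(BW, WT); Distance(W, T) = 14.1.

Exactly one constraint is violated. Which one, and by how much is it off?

Distance(W, T) = 14.1 — off by 6.30.

V = (0.00, 0.00) ✓; VB at -19.40° ✓; |VB| = 25.30 ✓; ∠VBW = 91.60° ✓; |BW| = 39.20 ✓; ∠(BW, WT) = 90.00° ✓; |WT| = 20.40 ✗.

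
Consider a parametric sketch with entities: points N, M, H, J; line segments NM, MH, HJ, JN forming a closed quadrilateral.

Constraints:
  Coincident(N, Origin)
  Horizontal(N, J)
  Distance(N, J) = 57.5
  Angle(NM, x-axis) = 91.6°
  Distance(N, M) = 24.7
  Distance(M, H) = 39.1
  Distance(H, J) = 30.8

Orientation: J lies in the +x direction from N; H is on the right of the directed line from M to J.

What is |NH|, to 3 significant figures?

27.0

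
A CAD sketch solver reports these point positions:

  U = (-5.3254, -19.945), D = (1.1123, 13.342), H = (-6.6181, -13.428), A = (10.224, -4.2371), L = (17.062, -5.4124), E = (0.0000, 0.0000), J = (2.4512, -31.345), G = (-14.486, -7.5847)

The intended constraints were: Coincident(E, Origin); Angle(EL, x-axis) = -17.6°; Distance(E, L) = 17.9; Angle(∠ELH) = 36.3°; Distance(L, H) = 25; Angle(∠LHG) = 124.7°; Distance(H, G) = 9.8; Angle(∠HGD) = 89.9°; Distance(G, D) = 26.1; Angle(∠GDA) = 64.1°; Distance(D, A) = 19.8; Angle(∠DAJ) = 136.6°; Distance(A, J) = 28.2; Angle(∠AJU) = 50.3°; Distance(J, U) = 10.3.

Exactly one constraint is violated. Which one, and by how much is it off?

Distance(J, U) = 10.3 — off by 3.50.

E = (0.00, 0.00) ✓; EL at -17.60° ✓; |EL| = 17.90 ✓; ∠ELH = 36.30° ✓; |LH| = 25.00 ✓; ∠LHG = 124.7° ✓; |HG| = 9.800 ✓; ∠HGD = 89.90° ✓; |GD| = 26.10 ✓; ∠GDA = 64.10° ✓; |DA| = 19.80 ✓; ∠DAJ = 136.6° ✓; |AJ| = 28.20 ✓; ∠AJU = 50.30° ✓; |JU| = 13.80 ✗.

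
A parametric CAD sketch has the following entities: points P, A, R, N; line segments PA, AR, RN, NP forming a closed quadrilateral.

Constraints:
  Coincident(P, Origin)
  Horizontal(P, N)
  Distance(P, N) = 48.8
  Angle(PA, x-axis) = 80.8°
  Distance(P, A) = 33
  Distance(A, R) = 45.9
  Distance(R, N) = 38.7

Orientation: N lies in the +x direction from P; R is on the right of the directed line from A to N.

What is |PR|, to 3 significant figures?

17.7

Checks: |AR| = 45.90 ✓; |RN| = 38.70 ✓.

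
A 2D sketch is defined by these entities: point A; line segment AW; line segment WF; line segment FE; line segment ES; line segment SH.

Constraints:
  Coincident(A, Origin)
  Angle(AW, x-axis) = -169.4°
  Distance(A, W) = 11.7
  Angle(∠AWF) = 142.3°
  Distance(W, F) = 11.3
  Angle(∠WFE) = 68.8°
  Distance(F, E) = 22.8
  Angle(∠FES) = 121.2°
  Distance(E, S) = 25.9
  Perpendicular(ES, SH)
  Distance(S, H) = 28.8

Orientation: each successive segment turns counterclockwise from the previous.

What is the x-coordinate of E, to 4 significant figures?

2.339

A is at the origin; AW runs at -169.4° with length 11.7, so W = (-11.50, -2.152). ∠AWF = 142.3° gives WF at -131.7° from the x-axis; with |WF| = 11.3, F = (-19.02, -10.59). ∠WFE = 68.8° gives FE at -20.50° from the x-axis; with |FE| = 22.8, E = (2.339, -18.57). So E.x = 2.339.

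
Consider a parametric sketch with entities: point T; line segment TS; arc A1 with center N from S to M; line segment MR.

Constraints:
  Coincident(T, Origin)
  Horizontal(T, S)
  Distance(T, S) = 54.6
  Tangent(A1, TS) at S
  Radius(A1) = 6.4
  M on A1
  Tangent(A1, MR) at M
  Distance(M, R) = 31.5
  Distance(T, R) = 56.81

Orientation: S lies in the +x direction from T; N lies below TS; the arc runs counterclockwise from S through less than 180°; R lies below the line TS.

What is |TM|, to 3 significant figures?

48.6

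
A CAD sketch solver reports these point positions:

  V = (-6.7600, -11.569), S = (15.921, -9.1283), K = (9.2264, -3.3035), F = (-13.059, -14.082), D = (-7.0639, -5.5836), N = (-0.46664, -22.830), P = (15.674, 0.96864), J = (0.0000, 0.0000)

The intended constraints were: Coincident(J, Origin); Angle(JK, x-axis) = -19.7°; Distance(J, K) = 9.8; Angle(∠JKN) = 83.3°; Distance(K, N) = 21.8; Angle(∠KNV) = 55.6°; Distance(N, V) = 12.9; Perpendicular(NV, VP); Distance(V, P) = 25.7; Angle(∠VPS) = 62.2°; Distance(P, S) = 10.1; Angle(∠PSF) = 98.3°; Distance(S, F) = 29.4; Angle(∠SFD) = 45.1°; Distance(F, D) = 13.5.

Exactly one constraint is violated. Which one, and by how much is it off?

Distance(F, D) = 13.5 — off by 3.10.

J = (0.00, 0.00) ✓; JK at -19.70° ✓; |JK| = 9.800 ✓; ∠JKN = 83.30° ✓; |KN| = 21.80 ✓; ∠KNV = 55.60° ✓; |NV| = 12.90 ✓; ∠(NV, VP) = 90.00° ✓; |VP| = 25.70 ✓; ∠VPS = 62.20° ✓; |PS| = 10.10 ✓; ∠PSF = 98.30° ✓; |SF| = 29.40 ✓; ∠SFD = 45.10° ✓; |FD| = 10.40 ✗.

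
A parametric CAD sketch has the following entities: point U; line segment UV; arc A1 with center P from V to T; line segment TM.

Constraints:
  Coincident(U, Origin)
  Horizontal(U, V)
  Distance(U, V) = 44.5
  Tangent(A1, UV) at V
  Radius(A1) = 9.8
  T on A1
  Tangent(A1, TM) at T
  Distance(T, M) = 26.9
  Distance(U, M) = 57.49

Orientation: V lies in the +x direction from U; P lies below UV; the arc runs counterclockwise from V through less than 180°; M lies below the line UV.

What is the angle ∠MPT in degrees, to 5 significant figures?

69.983°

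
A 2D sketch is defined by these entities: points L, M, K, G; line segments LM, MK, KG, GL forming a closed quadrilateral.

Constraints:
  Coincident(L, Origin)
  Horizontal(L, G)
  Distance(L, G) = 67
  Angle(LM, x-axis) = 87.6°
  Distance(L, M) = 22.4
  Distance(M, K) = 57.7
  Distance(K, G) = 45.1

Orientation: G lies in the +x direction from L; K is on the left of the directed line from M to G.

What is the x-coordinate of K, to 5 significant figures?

54.679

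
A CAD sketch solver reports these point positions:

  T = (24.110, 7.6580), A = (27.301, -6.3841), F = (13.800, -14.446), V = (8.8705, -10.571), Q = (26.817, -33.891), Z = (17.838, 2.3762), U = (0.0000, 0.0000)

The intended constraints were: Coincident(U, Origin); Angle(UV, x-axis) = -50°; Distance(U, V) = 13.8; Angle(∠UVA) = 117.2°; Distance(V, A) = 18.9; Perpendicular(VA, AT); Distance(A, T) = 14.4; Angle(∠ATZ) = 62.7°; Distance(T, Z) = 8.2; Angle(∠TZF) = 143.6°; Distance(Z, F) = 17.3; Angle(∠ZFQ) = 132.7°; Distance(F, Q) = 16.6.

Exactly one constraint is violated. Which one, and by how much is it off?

Distance(F, Q) = 16.6 — off by 6.80.

U = (0.00, 0.00) ✓; UV at -50.00° ✓; |UV| = 13.80 ✓; ∠UVA = 117.2° ✓; |VA| = 18.90 ✓; ∠(VA, AT) = 90.00° ✓; |AT| = 14.40 ✓; ∠ATZ = 62.70° ✓; |TZ| = 8.200 ✓; ∠TZF = 143.6° ✓; |ZF| = 17.30 ✓; ∠ZFQ = 132.7° ✓; |FQ| = 23.40 ✗.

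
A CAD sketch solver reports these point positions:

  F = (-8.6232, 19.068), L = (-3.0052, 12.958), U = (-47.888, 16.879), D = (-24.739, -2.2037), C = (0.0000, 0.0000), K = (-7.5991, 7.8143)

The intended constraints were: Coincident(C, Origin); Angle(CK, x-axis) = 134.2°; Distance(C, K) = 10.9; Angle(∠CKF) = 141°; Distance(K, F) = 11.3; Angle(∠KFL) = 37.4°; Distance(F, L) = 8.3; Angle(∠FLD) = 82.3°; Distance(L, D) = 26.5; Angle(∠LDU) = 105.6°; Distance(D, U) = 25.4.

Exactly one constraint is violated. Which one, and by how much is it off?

Distance(D, U) = 25.4 — off by 4.60.

C = (0.00, 0.00) ✓; CK at 134.2° ✓; |CK| = 10.90 ✓; ∠CKF = 141.0° ✓; |KF| = 11.30 ✓; ∠KFL = 37.40° ✓; |FL| = 8.300 ✓; ∠FLD = 82.30° ✓; |LD| = 26.50 ✓; ∠LDU = 105.6° ✓; |DU| = 30.00 ✗.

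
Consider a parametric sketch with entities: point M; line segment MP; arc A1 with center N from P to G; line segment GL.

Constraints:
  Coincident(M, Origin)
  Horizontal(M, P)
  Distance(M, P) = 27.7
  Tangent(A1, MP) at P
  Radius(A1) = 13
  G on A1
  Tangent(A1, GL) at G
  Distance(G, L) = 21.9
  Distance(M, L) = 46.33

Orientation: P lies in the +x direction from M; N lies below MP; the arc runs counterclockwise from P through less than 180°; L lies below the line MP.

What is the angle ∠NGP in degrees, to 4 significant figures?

31.66°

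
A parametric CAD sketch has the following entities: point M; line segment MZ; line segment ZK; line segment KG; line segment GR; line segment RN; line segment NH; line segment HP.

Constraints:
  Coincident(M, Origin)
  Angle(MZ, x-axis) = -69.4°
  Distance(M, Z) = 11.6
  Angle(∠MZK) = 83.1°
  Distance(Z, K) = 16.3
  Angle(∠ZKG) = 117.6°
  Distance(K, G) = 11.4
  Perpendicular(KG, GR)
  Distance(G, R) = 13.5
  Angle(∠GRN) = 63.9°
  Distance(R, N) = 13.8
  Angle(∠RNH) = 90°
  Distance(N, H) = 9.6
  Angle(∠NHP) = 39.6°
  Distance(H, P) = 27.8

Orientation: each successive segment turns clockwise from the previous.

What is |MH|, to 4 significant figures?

19.74

M is at the origin; MZ runs at -69.4° with length 11.6, so Z = (4.081, -10.86). ∠MZK = 83.1° gives ZK at -166.3° from the x-axis; with |ZK| = 16.3, K = (-11.75, -14.72). ∠ZKG = 117.6° gives KG at 131.3° from the x-axis; with |KG| = 11.4, G = (-19.28, -6.154). KG is perpendicular to GR, so GR runs at 41.30°; with |GR| = 13.5, R = (-9.137, 2.756). ∠GRN = 63.9° gives RN at -74.80° from the x-axis; with |RN| = 13.8, N = (-5.519, -10.56). ∠RNH = 90.0° gives NH at -164.8° from the x-axis; with |NH| = 9.6, H = (-14.78, -13.08). Then |MH| = |H − M| = 19.74.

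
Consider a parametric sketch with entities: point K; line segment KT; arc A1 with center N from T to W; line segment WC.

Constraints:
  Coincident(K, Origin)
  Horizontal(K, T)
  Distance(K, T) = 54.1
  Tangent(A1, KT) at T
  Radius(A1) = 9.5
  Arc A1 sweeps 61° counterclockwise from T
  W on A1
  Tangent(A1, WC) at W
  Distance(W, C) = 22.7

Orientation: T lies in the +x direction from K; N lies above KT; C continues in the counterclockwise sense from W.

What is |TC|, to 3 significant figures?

31.4

K is at the origin; K and T share the same y with |KT| = 54.1 and T on the +x side, so T = (54.1, 0.00). Since A1 is tangent to KT there, NT ⟂ KT, so N = T + (0, 9.5) = (54.1, 9.50). On A1, T sits at bearing -90° from N; a 61° counterclockwise sweep puts W at bearing -29°, so W = N + 9.5·(cos -29°, sin -29°) = (62.4, 4.89). Since A1 is tangent to WC there, NW ⟂ WC, so WC runs along (−sin -29°, cos -29°); with |WC| = 22.7, C = (73.4, 24.7). Then |TC| = |C − T| = 31.4.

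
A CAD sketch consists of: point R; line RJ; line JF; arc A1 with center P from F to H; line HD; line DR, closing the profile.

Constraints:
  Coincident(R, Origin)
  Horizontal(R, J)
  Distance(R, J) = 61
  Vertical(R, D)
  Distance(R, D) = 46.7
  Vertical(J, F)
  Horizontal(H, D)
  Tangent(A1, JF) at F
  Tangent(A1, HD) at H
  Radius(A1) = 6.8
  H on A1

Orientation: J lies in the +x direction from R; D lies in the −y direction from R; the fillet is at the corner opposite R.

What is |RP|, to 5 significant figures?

67.303

R is at the origin; RJ is horizontal with |RJ| = 61.0 and J on the +x side, so J = (61.000, 0.0000). RD is vertical with |RD| = 46.7 and D on the −y side, so D = (0.0000, -46.700). The virtual corner opposite R is at (61.000, -46.700). Tangency of A1 to JF means the radius PF is perpendicular to JF and the tangent condition forces PH to be normal to HD, with radius 6.8, so the center P sits 6.8 in from both sides at P = (54.200, -39.900). Then |RP| = |P − R| = 67.303.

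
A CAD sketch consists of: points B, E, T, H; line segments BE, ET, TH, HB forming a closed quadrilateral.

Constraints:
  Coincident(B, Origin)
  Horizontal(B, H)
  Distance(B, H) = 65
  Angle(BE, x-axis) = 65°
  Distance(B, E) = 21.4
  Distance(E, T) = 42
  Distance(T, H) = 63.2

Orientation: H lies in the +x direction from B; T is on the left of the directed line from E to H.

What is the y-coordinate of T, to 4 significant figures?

54.22

B is at the origin; BH is horizontal with |BH| = 65.0 and H in +x, so H = (65.0, 0). BE runs at 65.0° with |BE| = 21.4, so E = (9.044, 19.39). T is determined by |ET| = 42.0 and |TH| = 63.2 together: it lies at the intersection of circle(E, 42.0) and circle(H, 63.2). With |EH| = 59.22, the foot of the radical line on EH is 10.78 from E and the perpendicular offset is √(42.0² − 10.78²) = 40.59. Taking the left-of-EH solution: T = (32.52, 54.22).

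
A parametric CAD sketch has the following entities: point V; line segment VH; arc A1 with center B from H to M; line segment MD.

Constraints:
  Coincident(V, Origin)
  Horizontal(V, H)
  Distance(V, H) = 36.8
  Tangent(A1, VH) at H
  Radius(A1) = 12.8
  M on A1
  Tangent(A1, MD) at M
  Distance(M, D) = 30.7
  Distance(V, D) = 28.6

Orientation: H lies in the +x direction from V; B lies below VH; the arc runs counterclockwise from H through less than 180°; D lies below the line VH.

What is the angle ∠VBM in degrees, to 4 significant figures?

21.55°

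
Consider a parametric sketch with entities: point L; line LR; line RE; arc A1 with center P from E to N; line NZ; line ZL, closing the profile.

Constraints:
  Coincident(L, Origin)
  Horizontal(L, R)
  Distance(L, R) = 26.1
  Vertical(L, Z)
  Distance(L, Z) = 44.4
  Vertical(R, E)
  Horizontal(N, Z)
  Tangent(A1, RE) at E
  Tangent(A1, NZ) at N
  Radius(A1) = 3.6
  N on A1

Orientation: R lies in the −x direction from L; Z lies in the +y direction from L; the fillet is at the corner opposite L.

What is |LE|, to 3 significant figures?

48.4

L is at the origin; L and R share the same y with |LR| = 26.1 and R on the −x side, so R = (-26.1, 0.00). LZ is vertical with |LZ| = 44.4 and Z on the +y side, so Z = (0.00, 44.4). The virtual corner opposite L is at (-26.1, 44.4). Tangency of A1 to RE means the radius PE is perpendicular to RE and the tangent condition forces PN to be normal to NZ, with radius 3.6, so the center P sits 3.6 in from both sides at P = (-22.5, 40.8). That places the tangent points at E = (-26.1, 40.8) on RE and N = (-22.5, 44.4) on NZ. Then |LE| = |E − L| = 48.4.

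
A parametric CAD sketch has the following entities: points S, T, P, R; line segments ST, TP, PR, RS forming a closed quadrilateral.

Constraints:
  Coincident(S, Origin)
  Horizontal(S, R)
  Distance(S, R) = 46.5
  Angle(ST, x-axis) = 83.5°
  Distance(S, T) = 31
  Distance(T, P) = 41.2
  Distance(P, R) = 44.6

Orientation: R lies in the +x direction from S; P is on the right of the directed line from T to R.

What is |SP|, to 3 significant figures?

10.9

S is at the origin; SR is horizontal with |SR| = 46.5 and R in +x, so R = (46.5, 0). ST runs at 83.5° with |ST| = 31.0, so T = (3.51, 30.8). P is determined by |TP| = 41.2 and |PR| = 44.6 together: it lies at the intersection of circle(T, 41.2) and circle(R, 44.6). With |TR| = 52.9, the foot of the radical line on TR is 23.7 from T and the perpendicular offset is √(41.2² − 23.7²) = 33.7. Taking the right-of-TR solution: P = (3.13, -10.4).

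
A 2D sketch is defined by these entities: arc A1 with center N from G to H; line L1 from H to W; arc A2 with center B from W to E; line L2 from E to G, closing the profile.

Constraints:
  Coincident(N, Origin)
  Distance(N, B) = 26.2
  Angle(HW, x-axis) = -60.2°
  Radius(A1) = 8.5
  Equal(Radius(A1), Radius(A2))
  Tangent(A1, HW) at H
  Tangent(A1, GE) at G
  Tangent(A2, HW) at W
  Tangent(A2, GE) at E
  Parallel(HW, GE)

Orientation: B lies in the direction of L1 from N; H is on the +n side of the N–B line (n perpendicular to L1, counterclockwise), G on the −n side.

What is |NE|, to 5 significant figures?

27.544

The slot axis is L1's direction at -60.2°, so u = (cos -60.2°, sin -60.2°) = (0.49697, -0.86777) and n = (−sin -60.2°, cos -60.2°) = (0.86777, 0.49697). N is at the origin and B lies 26.2 along u from N, so B = 26.2·u = (13.021, -22.735). Tangency of A1 to both parallel lines with radius 8.5 puts H and G at N ± 8.5·n: H = (7.3760, 4.2243), G = (-7.3760, -4.2243). Equal radii place W and E the same way about B: W = B + 8.5·n = (20.397, -18.511), E = B − 8.5·n = (5.6447, -26.960). Then |NE| = |E − N| = 27.544.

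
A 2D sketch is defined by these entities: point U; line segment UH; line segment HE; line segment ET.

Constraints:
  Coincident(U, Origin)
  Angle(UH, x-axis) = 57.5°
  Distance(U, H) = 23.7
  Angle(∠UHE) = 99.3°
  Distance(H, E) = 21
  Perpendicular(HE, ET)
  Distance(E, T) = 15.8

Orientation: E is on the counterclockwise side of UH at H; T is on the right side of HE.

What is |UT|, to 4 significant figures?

46.39

U is at the origin; UH runs at 57.5° with length 23.7, so H = 23.7·(cos 57.5°, sin 57.5°) = (12.73, 19.99). ∠UHE = 99.3°, so HE runs at 57.5° + (180° − 99.3°) = 138.2° from the x-axis; with |HE| = 21.0, E = H + 21.0·(cos 138.2°, sin 138.2°) = (-2.921, 33.99). HE is perpendicular to ET; with |ET| = 15.8 on the right of HE, T = E + 15.8·(0.6665, 0.7455) = (7.610, 45.76). Then |UT| = |T − U| = 46.39.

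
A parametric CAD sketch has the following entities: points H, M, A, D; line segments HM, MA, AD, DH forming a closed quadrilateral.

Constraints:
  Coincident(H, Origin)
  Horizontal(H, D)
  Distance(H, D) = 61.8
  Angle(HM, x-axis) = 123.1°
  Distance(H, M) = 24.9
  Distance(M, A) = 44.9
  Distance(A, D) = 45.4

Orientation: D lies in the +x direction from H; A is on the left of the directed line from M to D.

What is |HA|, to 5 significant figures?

43.927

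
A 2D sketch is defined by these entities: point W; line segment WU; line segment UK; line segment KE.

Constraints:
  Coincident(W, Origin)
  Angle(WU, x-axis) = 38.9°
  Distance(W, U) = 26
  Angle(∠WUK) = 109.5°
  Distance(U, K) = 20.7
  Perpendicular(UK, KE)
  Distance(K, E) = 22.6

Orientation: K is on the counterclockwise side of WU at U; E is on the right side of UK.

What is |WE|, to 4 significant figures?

55.52

W is at the origin; WU runs at 38.9° with length 26.0, so U = 26.0·(cos 38.9°, sin 38.9°) = (20.23, 16.33). ∠WUK = 109.5°, so UK runs at 38.9° + (180° − 109.5°) = 109.4° from the x-axis; with |UK| = 20.7, K = U + 20.7·(cos 109.4°, sin 109.4°) = (13.36, 35.85). UK ⟂ KE; with |KE| = 22.6 on the right of UK, E = K + 22.6·(0.9432, 0.3322) = (34.68, 43.36). Then |WE| = |E − W| = 55.52.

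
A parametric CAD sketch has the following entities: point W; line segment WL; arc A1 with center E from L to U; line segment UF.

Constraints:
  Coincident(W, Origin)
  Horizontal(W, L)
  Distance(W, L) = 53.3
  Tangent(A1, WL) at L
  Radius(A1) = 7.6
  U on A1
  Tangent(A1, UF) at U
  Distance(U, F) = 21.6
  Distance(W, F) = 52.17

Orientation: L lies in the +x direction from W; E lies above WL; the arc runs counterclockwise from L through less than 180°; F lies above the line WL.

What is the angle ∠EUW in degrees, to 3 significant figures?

31.7°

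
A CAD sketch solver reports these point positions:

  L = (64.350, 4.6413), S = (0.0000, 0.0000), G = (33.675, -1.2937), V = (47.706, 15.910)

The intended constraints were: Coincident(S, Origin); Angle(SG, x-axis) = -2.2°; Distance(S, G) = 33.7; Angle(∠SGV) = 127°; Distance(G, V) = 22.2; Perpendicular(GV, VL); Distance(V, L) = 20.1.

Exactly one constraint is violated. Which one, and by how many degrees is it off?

Perpendicular(GV, VL) — off by 5.10°.

S = (0.00, 0.00) ✓; SG at -2.200° ✓; |SG| = 33.70 ✓; ∠SGV = 127.0° ✓; |GV| = 22.20 ✓; ∠(GV, VL) = 84.90° ✗; |VL| = 20.10 ✓.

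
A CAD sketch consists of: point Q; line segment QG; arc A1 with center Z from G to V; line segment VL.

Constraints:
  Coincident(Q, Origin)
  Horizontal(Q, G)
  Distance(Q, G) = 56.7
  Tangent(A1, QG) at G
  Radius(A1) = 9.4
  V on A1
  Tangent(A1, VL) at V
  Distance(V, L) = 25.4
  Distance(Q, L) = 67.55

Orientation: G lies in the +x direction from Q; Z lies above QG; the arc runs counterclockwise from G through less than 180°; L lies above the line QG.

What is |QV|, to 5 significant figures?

66.737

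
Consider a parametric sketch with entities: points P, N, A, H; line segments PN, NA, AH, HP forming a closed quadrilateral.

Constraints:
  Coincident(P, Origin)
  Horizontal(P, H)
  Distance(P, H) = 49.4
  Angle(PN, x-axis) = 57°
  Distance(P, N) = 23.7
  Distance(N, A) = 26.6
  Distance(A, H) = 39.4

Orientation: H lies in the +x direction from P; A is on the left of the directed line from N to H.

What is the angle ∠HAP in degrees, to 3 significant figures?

66.3°

Checks: PN at 57.00° ✓; |NA| = 26.60 ✓; |AH| = 39.40 ✓.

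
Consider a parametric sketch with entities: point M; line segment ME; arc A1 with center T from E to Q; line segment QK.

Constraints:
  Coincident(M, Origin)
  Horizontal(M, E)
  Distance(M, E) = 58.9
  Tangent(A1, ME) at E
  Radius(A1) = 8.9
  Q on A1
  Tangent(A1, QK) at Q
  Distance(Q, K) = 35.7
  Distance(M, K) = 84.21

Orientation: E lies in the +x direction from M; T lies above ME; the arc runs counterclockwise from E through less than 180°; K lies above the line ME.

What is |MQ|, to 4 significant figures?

68.17

Checks: |TQ| = 8.900 ✓; ∠(TQ, QK) = 90.00° ✓; |QK| = 35.70 ✓; |MK| = 84.21 ✓.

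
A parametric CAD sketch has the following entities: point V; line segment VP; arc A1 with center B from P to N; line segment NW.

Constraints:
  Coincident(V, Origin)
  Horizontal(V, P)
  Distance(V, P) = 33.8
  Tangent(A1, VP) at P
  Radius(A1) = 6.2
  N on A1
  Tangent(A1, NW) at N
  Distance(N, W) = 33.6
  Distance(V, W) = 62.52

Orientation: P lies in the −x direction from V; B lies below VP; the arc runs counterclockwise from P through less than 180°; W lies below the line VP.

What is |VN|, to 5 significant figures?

39.797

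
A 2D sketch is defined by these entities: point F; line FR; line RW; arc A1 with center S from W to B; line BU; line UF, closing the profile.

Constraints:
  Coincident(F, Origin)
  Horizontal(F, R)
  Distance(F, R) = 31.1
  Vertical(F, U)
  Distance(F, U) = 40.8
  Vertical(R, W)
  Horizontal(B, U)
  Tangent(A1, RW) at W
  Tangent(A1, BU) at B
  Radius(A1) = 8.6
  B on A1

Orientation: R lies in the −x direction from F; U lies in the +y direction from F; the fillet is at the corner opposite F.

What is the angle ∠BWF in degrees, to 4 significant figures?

91.00°

F is at the origin; F and R share the same y with |FR| = 31.1 and R on the −x side, so R = (-31.10, 0.000). F and U share the same x with |FU| = 40.8 and U on the +y side, so U = (0.000, 40.80). The virtual corner opposite F is at (-31.10, 40.80). A1 meets RW tangentially, so SW is at right angles to RW and tangency of A1 to BU means the radius SB is perpendicular to BU, with radius 8.6, so the center S sits 8.6 in from both sides at S = (-22.50, 32.20). That places the tangent points at W = (-31.10, 32.20) on RW and B = (-22.50, 40.80) on BU. Then cos ∠BWF = WB·WF / (|WB||WF|), giving 91.00°.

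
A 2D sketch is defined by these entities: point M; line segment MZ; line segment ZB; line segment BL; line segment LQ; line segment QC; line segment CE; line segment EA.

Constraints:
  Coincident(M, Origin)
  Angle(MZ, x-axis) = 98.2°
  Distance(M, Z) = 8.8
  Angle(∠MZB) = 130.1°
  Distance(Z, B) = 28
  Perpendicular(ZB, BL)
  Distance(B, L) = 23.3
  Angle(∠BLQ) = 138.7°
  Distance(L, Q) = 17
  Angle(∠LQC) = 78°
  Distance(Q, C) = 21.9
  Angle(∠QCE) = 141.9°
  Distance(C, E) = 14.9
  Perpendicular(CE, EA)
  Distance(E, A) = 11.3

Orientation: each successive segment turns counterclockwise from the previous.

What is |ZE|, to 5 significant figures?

5.4346

∠LQC = 78.0° gives QC at 21.400° from the x-axis; with |QC| = 21.9, C = (-14.172, -5.0557). ∠QCE = 141.9° gives CE at 59.500° from the x-axis; with |CE| = 14.9, E = (-6.6100, 7.7826). Then |ZE| = |E − Z| = 5.4346.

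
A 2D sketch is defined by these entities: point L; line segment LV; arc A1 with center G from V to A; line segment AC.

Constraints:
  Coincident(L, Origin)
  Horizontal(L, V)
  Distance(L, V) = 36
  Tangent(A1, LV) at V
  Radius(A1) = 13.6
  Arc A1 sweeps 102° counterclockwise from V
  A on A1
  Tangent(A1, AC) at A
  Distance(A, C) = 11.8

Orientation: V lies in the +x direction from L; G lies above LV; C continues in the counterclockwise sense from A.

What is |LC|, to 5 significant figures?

54.564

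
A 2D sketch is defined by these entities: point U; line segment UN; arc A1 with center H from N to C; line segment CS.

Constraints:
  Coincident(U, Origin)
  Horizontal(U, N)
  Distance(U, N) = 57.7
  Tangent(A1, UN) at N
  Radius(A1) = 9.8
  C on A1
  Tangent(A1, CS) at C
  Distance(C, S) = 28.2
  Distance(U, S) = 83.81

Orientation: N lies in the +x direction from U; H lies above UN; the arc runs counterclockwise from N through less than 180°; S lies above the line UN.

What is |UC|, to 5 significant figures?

67.068

Checks: U = (0.00, 0.00) ✓; |HC| = 9.800 ✓; ∠(HC, CS) = 90.00° ✓; |CS| = 28.20 ✓; |US| = 83.81 ✓.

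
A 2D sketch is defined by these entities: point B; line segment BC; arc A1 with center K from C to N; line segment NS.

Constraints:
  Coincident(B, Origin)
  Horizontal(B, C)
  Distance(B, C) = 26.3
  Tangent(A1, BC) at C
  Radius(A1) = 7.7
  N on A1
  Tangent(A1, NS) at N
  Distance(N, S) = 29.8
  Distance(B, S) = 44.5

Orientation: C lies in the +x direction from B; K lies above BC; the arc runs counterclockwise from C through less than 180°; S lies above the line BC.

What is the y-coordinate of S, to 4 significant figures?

38.27

B is at the origin; B and C share the same y with |BC| = 26.3 and C on the +x side, so C = (26.30, 0.000). The tangent condition forces KC to be normal to BC, so K = C + (0, 7.7) = (26.30, 7.700). Since KN ⟂ NS (tangency), |KS| = √(7.7² + 29.8²) = 30.78 regardless of where N sits on A1. So S lies on both circle(B, 44.5) and circle(K, 30.78); the above-BC intersection is S = (22.71, 38.27). N is the foot of the tangent from S: N = (33.48, 10.48).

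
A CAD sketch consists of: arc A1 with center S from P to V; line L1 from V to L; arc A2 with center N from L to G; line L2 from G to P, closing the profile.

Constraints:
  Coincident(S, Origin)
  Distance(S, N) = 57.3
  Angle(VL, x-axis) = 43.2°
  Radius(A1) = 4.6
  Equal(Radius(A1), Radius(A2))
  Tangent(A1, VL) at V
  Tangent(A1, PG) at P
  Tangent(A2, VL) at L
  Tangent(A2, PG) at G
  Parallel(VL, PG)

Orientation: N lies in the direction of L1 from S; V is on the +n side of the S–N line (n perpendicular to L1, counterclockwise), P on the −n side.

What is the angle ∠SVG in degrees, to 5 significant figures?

80.879°

Tangency of A1 to both parallel lines with radius 4.6 puts V and P at S ± 4.6·n: V = (-3.1489, 3.3533), P = (3.1489, -3.3533). Equal radii place L and G the same way about N: L = N + 4.6·n = (38.621, 42.578), G = N − 4.6·n = (44.919, 35.871). Then cos ∠SVG = VS·VG / (|VS||VG|), giving 80.879°.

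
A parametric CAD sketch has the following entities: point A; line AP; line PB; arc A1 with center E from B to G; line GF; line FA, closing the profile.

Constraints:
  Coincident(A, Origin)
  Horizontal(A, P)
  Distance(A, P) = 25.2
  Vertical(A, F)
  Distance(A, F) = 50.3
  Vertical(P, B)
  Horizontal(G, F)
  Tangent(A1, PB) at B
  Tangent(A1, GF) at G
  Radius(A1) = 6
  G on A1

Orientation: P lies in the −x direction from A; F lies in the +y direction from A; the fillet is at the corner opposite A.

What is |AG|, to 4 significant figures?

53.84

A is at the origin; AP is horizontal with |AP| = 25.2 and P on the −x side, so P = (-25.20, 0.000). AF is vertical with |AF| = 50.3 and F on the +y side, so F = (0.000, 50.30). The virtual corner opposite A is at (-25.20, 50.30). The tangent condition forces EB to be normal to PB and tangency of A1 to GF means the radius EG is perpendicular to GF, with radius 6.0, so the center E sits 6.0 in from both sides at E = (-19.20, 44.30). That places the tangent points at B = (-25.20, 44.30) on PB and G = (-19.20, 50.30) on GF. Then |AG| = |G − A| = 53.84.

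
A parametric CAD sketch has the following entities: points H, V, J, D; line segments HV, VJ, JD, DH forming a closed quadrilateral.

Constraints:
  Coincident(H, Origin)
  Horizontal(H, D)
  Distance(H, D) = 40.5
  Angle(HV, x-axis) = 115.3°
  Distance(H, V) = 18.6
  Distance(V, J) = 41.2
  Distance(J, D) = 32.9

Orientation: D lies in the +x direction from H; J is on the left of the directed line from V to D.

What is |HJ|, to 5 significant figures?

43.821

H is at the origin; H and D share the same y with |HD| = 40.5 and D in +x, so D = (40.5, 0). HV runs at 115.3° with |HV| = 18.6, so V = (-7.9489, 16.816). J is determined by |VJ| = 41.2 and |JD| = 32.9 together: it lies at the intersection of circle(V, 41.2) and circle(D, 32.9). With |VD| = 51.284, the foot of the radical line on VD is 31.638 from V and the perpendicular offset is √(41.2² − 31.638²) = 26.390. Taking the left-of-VD solution: J = (30.594, 31.373).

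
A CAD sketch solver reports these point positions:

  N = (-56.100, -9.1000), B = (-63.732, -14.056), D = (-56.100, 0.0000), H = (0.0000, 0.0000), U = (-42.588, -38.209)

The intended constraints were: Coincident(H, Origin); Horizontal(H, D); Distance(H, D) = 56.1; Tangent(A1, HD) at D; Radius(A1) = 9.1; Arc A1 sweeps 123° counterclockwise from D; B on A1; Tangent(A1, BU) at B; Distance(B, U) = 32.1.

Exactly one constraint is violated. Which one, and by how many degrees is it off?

Tangent(A1, BU) at B — off by 8.20°.

H = (0.00, 0.00) ✓; H.y = 0.00, D.y = 0.00 ✓; |HD| = 56.10 ✓; ∠(ND, DH) = 90.00° ✓; |ND| = 9.100 ✓; bearing(N→B) − bearing(N→D) = 123.0° ✓; |NB| = 9.100 ✓; ∠(NB, BU) = 81.80° ✗; |BU| = 32.10 ✓.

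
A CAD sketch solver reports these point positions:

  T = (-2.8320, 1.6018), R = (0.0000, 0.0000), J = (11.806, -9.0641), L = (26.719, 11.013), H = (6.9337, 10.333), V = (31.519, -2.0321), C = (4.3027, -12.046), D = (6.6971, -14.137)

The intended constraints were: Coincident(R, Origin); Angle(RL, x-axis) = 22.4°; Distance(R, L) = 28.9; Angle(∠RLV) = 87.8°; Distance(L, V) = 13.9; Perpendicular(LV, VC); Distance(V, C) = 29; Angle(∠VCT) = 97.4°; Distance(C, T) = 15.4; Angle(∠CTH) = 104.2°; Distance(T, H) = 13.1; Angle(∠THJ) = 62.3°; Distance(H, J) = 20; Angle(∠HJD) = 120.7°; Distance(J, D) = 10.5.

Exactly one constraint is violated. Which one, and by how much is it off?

Distance(J, D) = 10.5 — off by 3.30.

R = (0.00, 0.00) ✓; RL at 22.40° ✓; |RL| = 28.90 ✓; ∠RLV = 87.80° ✓; |LV| = 13.90 ✓; ∠(LV, VC) = 90.00° ✓; |VC| = 29.00 ✓; ∠VCT = 97.40° ✓; |CT| = 15.40 ✓; ∠CTH = 104.2° ✓; |TH| = 13.10 ✓; ∠THJ = 62.30° ✓; |HJ| = 20.00 ✓; ∠HJD = 120.7° ✓; |JD| = 7.200 ✗.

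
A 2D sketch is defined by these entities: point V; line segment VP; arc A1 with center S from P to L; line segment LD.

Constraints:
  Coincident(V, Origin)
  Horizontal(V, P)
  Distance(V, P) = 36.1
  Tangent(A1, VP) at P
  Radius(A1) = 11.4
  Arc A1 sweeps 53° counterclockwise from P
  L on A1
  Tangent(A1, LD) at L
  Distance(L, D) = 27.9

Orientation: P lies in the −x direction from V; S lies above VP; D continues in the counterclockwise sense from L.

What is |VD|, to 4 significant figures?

28.70

On A1, P sits at bearing -90° from S; a 53° counterclockwise sweep puts L at bearing -37°, so L = S + 11.4·(cos -37°, sin -37°) = (-27.00, 4.539). The tangent condition forces SL to be normal to LD, so LD runs along (−sin -37°, cos -37°); with |LD| = 27.9, D = (-10.20, 26.82). Then |VD| = |D − V| = 28.70.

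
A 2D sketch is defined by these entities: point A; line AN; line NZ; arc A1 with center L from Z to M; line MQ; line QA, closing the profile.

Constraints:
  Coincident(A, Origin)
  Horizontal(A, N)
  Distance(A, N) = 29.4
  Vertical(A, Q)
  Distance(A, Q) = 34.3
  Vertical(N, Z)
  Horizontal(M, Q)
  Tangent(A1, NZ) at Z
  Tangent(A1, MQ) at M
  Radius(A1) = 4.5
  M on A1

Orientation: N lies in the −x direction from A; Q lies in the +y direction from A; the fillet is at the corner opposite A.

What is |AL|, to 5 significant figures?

38.834

A is at the origin; A and N share the same y with |AN| = 29.4 and N on the −x side, so N = (-29.400, 0.0000). A and Q share the same x with |AQ| = 34.3 and Q on the +y side, so Q = (0.0000, 34.300). The virtual corner opposite A is at (-29.400, 34.300). A1 meets NZ tangentially, so LZ is at right angles to NZ and the tangent condition forces LM to be normal to MQ, with radius 4.5, so the center L sits 4.5 in from both sides at L = (-24.900, 29.800). Then |AL| = |L − A| = 38.834.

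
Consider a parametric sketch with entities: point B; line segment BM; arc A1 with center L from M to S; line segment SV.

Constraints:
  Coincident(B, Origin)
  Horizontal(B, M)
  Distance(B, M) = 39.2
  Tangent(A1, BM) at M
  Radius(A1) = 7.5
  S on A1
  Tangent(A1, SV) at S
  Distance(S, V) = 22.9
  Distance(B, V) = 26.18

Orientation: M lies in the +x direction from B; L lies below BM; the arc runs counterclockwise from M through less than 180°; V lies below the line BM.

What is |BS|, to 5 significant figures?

33.831

B is at the origin; BM is horizontal with |BM| = 39.2 and M on the +x side, so M = (39.200, 0.0000). Since A1 is tangent to BM there, LM ⟂ BM, so L = M + (0, -7.5) = (39.200, -7.5000). Since LS ⟂ SV (tangency), |LV| = √(7.5² + 22.9²) = 24.097 regardless of where S sits on A1. So V lies on both circle(B, 26.18) and circle(L, 24.097); the below-BM intersection is V = (18.020, -18.992). S is the foot of the tangent from V: S = (33.749, -2.3484).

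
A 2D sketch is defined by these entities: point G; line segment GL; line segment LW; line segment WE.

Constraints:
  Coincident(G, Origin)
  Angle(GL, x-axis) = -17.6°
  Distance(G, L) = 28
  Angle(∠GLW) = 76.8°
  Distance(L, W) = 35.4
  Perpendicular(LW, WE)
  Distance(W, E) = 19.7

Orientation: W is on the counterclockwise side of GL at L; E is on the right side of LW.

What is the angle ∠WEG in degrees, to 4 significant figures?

31.70°

∠GLW = 76.8°, so LW runs at -17.6° + (180° − 76.8°) = 85.60° from the x-axis; with |LW| = 35.4, W = L + 35.4·(cos 85.60°, sin 85.60°) = (29.41, 26.83). LW is perpendicular to WE; with |WE| = 19.7 on the right of LW, E = W + 19.7·(0.9971, -0.07672) = (49.05, 25.32). Then cos ∠WEG = EW·EG / (|EW||EG|), giving 31.70°.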